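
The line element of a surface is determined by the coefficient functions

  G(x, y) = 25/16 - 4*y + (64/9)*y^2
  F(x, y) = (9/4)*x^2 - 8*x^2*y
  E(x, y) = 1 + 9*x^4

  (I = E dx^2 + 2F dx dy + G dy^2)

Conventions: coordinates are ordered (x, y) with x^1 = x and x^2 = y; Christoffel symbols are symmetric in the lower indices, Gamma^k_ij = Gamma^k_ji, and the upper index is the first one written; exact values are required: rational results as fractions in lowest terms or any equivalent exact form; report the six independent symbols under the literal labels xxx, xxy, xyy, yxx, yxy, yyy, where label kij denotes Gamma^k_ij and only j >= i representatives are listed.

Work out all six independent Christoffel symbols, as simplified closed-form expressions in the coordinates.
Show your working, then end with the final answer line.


E = 1 + 9*x^4; F = (9/4)*x^2 - 8*x^2*y; G = 25/16 - 4*y + (64/9)*y^2
Gamma^k_ij = (1/2) g^{kl} (d_i g_jl + d_j g_il - d_l g_ij), with g^inv = (1/(EG-F^2)) [[G, -F], [-F, E]]
first partials: E_x = 36*x^3, E_y = 0, F_x = (9/2)*x - 16*x*y, F_y = -8*x^2, G_x = 0, G_y = -4 + (128/9)*y
D = EG - F^2 = 25/16 - 4*y + (64/9)*y^2 + 9*x^4
expanded: Gamma^x_xx = (G E_x - 2F F_x + F E_y)/(2D), Gamma^x_xy = (G E_y - F G_x)/(2D), Gamma^x_yy = (2G F_y - G G_x - F G_y)/(2D), Gamma^y_xx = (2E F_x - E E_y - F E_x)/(2D), Gamma^y_xy = (E G_x - F E_y)/(2D), Gamma^y_yy = (E G_y - 2F F_y + F G_x)/(2D); substitute and cancel common factors

Answer: Gamma_xxx = 2592*x^3/(1296*x^4 + 1024*y^2 - 576*y + 225), Gamma_xxy = 0, Gamma_xyy = -1152*x^2/(1296*x^4 + 1024*y^2 - 576*y + 225), Gamma_yxx = (-2304*x*y + 648*x)/(1296*x^4 + 1024*y^2 - 576*y + 225), Gamma_yxy = 0, Gamma_yyy = (1024*y - 288)/(1296*x^4 + 1024*y^2 - 576*y + 225)


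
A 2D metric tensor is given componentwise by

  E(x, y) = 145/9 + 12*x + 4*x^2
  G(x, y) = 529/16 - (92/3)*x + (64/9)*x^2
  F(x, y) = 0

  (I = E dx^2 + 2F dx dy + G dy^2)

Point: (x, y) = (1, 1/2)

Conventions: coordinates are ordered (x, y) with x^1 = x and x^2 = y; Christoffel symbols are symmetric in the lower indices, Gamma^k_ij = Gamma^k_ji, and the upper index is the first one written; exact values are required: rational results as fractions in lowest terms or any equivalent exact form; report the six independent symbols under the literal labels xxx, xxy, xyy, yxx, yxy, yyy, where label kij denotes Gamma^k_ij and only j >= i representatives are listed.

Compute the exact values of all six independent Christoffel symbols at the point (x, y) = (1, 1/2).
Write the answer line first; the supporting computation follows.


Answer: Gamma_xxx = 90/289, Gamma_xxy = 0, Gamma_xyy = 74/289, Gamma_yxx = 0, Gamma_yxy = -32/37, Gamma_yyy = 0

E = 289/9, F = 0, G = 1369/144 at the point
E_x = 20, E_y = 0, F_x = 0, F_y = 0, G_x = -148/9, G_y = 0
EG - F^2 = 395641/1296;  g^inv = (1296/395641) * [[1369/144, 0], [0, 289/9]]
first-kind symbols [ij,l] = (1/2)(d_i g_jl + d_j g_il - d_l g_ij): [xx,x] = E_x/2 = 10, [xx,y] = F_x - E_y/2 = 0, [xy,x] = E_y/2 = 0, [xy,y] = G_x/2 = -74/9, [yy,x] = F_y - G_x/2 = 74/9, [yy,y] = G_y/2 = 0
Gamma^x_ij = (G*[ij,x] - F*[ij,y])/(EG - F^2), Gamma^y_ij = (E*[ij,y] - F*[ij,x])/(EG - F^2)


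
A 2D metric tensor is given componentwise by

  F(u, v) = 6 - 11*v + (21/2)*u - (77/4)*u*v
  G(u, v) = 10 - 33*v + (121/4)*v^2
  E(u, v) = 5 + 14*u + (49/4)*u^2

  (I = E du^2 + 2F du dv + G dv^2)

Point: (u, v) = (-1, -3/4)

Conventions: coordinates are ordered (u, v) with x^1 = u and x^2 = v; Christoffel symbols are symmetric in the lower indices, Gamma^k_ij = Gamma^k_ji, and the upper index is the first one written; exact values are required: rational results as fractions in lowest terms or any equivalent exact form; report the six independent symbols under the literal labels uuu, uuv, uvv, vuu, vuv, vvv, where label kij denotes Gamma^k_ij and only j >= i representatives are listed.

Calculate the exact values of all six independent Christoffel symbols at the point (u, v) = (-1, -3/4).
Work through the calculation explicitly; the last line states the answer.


E = 13/4, F = -171/16, G = 3313/64 at the point
E_u = -21/2, E_v = 0, F_u = 399/16, F_v = 33/4, G_u = 0, G_v = -627/8
EG - F^2 = 3457/64;  g^inv = (64/3457) * [[3313/64, 171/16], [171/16, 13/4]]
first-kind symbols [ij,l] = (1/2)(d_i g_jl + d_j g_il - d_l g_ij): [uu,u] = E_u/2 = -21/4, [uu,v] = F_u - E_v/2 = 399/16, [uv,u] = E_v/2 = 0, [uv,v] = G_u/2 = 0, [vv,u] = F_v - G_u/2 = 33/4, [vv,v] = G_v/2 = -627/16
Gamma^u_ij = (G*[ij,u] - F*[ij,v])/(EG - F^2), Gamma^v_ij = (E*[ij,v] - F*[ij,u])/(EG - F^2)

Answer: Gamma_uuu = -336/3457, Gamma_uuv = 0, Gamma_uvv = 528/3457, Gamma_vuu = 1596/3457, Gamma_vuv = 0, Gamma_vvv = -2508/3457


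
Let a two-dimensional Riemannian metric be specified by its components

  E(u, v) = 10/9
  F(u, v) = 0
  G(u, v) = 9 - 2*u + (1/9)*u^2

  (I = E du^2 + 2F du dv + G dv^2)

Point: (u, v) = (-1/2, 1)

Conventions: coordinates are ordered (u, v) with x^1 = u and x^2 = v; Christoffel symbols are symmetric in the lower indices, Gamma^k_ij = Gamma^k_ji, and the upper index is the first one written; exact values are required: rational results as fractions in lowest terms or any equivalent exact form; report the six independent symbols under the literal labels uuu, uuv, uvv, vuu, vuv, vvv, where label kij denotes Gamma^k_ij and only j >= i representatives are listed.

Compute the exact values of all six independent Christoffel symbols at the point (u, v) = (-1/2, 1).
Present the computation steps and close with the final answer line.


E = 10/9, F = 0, G = 361/36 at the point
E_u = 0, E_v = 0, F_u = 0, F_v = 0, G_u = -19/9, G_v = 0
EG - F^2 = 1805/162;  g^inv = (162/1805) * [[361/36, 0], [0, 10/9]]
first-kind symbols [ij,l] = (1/2)(d_i g_jl + d_j g_il - d_l g_ij): [uu,u] = E_u/2 = 0, [uu,v] = F_u - E_v/2 = 0, [uv,u] = E_v/2 = 0, [uv,v] = G_u/2 = -19/18, [vv,u] = F_v - G_u/2 = 19/18, [vv,v] = G_v/2 = 0
Gamma^u_ij = (G*[ij,u] - F*[ij,v])/(EG - F^2), Gamma^v_ij = (E*[ij,v] - F*[ij,u])/(EG - F^2)

Answer: Gamma_uuu = 0, Gamma_uuv = 0, Gamma_uvv = 19/20, Gamma_vuu = 0, Gamma_vuv = -2/19, Gamma_vvv = 0


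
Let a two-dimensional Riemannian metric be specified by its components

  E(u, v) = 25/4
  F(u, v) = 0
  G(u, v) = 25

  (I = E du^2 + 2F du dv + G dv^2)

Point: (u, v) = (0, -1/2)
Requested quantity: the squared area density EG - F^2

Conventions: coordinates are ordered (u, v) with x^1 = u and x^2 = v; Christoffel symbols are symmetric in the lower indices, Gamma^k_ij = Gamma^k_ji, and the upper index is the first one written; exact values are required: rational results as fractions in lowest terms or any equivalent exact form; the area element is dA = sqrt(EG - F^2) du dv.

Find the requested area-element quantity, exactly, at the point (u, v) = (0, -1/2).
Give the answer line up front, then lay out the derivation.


Answer: EG - F^2 = 625/4

E = 25/4, F = 0, G = 25; EG - F^2 = 625/4


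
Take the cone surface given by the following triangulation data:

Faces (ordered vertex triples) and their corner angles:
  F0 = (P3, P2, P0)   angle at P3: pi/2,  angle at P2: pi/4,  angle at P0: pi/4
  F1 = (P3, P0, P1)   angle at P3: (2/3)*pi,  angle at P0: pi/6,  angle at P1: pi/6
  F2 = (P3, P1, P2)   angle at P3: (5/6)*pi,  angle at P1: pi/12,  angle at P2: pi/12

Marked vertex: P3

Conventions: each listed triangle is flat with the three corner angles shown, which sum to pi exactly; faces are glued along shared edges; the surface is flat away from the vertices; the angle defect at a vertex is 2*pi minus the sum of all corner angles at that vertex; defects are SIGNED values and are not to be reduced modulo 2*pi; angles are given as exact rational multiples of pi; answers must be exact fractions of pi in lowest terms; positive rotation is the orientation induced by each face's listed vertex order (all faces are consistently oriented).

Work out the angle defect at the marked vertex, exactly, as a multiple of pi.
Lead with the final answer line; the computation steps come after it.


Answer: defect(P3) = 0

Sum of corner angles at P3: 2*pi
defect = 2*pi - 2*pi


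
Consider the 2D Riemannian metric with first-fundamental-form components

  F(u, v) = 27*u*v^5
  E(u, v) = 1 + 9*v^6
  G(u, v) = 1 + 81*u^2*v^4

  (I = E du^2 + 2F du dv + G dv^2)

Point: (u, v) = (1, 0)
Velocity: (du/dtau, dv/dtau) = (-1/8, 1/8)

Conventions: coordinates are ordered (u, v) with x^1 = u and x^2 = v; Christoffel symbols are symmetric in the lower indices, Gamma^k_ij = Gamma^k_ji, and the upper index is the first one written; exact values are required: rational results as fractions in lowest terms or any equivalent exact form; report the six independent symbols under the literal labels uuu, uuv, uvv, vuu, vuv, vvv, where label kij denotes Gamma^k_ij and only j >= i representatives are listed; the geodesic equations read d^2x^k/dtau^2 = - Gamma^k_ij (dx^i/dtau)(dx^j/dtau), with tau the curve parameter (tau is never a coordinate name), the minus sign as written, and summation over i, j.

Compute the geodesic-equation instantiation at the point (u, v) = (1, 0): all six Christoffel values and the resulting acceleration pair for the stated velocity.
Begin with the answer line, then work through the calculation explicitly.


Answer: Gamma_uuu = 0, Gamma_uuv = 0, Gamma_uvv = 0, Gamma_vuu = 0, Gamma_vuv = 0, Gamma_vvv = 0; accelerations (d^2u/dtau^2, d^2v/dtau^2) = (0, 0)

E = 1, F = 0, G = 1 at the point
E_u = 0, E_v = 0, F_u = 0, F_v = 0, G_u = 0, G_v = 0
EG - F^2 = 1;  g^inv = (1) * [[1, 0], [0, 1]]
first-kind symbols [ij,l] = (1/2)(d_i g_jl + d_j g_il - d_l g_ij): [uu,u] = E_u/2 = 0, [uu,v] = F_u - E_v/2 = 0, [uv,u] = E_v/2 = 0, [uv,v] = G_u/2 = 0, [vv,u] = F_v - G_u/2 = 0, [vv,v] = G_v/2 = 0
Gamma^u_ij = (G*[ij,u] - F*[ij,v])/(EG - F^2), Gamma^v_ij = (E*[ij,v] - F*[ij,u])/(EG - F^2)
Gamma_uuu = 0, Gamma_uuv = 0, Gamma_uvv = 0, Gamma_vuu = 0, Gamma_vuv = 0, Gamma_vvv = 0
d^2u/dtau^2 = -(Gamma_uuu*(-1/8)^2 + 2*Gamma_uuv*(-1/8)*(1/8) + Gamma_uvv*(1/8)^2) = 0
d^2v/dtau^2 = -(Gamma_vuu*(-1/8)^2 + 2*Gamma_vuv*(-1/8)*(1/8) + Gamma_vvv*(1/8)^2) = 0


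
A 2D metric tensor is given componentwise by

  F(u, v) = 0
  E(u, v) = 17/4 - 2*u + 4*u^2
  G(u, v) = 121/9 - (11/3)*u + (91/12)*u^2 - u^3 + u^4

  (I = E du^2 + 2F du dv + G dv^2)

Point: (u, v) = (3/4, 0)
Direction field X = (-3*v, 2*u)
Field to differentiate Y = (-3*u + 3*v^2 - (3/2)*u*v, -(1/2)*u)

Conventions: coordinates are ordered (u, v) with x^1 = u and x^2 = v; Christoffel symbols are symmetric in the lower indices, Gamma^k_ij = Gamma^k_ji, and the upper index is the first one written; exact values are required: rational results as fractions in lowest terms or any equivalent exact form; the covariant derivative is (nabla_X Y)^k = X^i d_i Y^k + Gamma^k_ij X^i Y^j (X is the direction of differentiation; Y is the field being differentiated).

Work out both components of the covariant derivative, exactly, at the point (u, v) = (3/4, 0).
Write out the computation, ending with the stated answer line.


E = 5, F = 0, G = 34225/2304 at the point
E_u = 4, E_v = 0, F_u = 0, F_v = 0, G_u = 185/24, G_v = 0
EG - F^2 = 171125/2304;  g^inv = (2304/171125) * [[34225/2304, 0], [0, 5]]
first-kind symbols [ij,l] = (1/2)(d_i g_jl + d_j g_il - d_l g_ij): [uu,u] = E_u/2 = 2, [uu,v] = F_u - E_v/2 = 0, [uv,u] = E_v/2 = 0, [uv,v] = G_u/2 = 185/48, [vv,u] = F_v - G_u/2 = -185/48, [vv,v] = G_v/2 = 0
Gamma^u_ij = (G*[ij,u] - F*[ij,v])/(EG - F^2), Gamma^v_ij = (E*[ij,v] - F*[ij,u])/(EG - F^2)
Gamma_uuu = 2/5, Gamma_uuv = 0, Gamma_uvv = -37/48, Gamma_vuu = 0, Gamma_vuv = 48/185, Gamma_vvv = 0
X = (0, 3/2), Y = (-9/4, -3/8) at the point

Answer: (nabla_X Y)^u = -321/256, (nabla_X Y)^v = -162/185


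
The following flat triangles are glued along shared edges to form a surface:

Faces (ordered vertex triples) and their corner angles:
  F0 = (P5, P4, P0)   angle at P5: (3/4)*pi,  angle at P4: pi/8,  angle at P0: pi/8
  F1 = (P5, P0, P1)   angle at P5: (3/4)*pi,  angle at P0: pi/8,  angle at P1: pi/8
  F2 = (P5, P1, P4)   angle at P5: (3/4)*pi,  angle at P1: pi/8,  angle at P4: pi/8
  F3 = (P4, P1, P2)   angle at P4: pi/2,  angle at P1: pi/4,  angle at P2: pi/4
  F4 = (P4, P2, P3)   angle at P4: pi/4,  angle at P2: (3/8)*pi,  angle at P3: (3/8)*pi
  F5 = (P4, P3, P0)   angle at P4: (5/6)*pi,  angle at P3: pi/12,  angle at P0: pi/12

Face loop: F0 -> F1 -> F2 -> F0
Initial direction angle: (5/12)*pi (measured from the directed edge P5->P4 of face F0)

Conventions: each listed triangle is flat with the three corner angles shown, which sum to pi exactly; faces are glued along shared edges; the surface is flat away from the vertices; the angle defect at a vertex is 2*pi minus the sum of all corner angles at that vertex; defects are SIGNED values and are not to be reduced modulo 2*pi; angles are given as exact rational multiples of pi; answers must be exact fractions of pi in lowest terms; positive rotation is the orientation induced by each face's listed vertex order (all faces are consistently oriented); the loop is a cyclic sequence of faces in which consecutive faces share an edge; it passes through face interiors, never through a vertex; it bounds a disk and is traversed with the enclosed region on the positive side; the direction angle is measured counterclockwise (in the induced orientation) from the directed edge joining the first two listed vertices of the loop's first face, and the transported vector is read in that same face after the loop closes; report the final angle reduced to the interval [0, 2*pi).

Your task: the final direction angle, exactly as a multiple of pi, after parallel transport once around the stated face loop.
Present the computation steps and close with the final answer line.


enclosed vertex P5: corner angles sum to (9/4)*pi, defect = 2*pi - (9/4)*pi = -pi/4
summing the enclosed defects onto the initial angle, mod 2*pi in the induced orientation:
final angle = (5/12)*pi - pi/4 = pi/6 (mod 2*pi)

Answer: final direction angle = pi/6


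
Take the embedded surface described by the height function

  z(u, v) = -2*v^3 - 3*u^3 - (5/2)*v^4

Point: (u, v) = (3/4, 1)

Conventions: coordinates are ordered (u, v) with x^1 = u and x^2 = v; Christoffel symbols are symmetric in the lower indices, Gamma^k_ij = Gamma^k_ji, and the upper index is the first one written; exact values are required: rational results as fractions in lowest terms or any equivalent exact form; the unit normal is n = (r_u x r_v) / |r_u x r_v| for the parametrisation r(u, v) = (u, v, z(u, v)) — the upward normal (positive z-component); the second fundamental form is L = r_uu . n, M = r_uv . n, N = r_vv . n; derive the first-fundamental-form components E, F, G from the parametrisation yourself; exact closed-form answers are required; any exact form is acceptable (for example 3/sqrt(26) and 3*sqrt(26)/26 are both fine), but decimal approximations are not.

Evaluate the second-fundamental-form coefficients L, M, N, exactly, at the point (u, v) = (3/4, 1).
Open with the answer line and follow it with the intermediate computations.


Answer: L = -216*sqrt(72353)/72353, M = 0, N = -672*sqrt(72353)/72353

z_u = -81/16, z_v = -16, z_uu = -27/2, z_uv = 0, z_vv = -42
E = 6817/256, F = 81, G = 257; answer radicand W^2 = 72353/256
unnormalised second-form numerators: l = -27/2, m = 0, n = -42; L = l/sqrt(72353/256), and similarly M = m/sqrt(W^2), N = n/sqrt(W^2)


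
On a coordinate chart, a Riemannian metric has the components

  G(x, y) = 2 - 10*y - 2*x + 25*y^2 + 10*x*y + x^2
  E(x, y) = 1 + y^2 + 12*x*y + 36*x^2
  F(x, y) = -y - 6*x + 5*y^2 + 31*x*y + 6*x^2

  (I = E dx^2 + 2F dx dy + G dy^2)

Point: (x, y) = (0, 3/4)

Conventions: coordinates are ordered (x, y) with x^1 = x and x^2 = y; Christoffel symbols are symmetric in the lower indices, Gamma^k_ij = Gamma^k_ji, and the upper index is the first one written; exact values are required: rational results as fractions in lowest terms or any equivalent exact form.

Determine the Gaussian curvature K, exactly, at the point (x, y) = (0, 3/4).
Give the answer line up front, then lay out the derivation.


Answer: K = 1856/5329

E = 25/16, F = 33/16, G = 137/16, EG - F^2 = 73/8 at the point
E_x = 9, E_y = 3/2, F_x = 69/4, F_y = 13/2, G_x = 11/2, G_y = 55/2
E_yy = 2, F_xy = 31, G_xx = 2
By Brioschi, K is (det M1 - det M2) divided by (EG - F^2) squared.
M1 = [[-E_yy/2 + F_xy - G_xx/2, E_x/2, F_x - E_y/2], [F_y - G_x/2, E, F], [G_y/2, F, G]] = [[29, 9/2, 33/2], [15/4, 25/16, 33/16], [55/4, 33/16, 137/16]]; det M1 = 167/8
M2 = [[0, E_y/2, G_x/2], [E_y/2, E, F], [G_x/2, F, G]] = [[0, 3/4, 11/4], [3/4, 25/16, 33/16], [11/4, 33/16, 137/16]]; det M2 = -65/8
det M1 - det M2 = 29; K = 29 / (73/8)^2 = 1856/5329


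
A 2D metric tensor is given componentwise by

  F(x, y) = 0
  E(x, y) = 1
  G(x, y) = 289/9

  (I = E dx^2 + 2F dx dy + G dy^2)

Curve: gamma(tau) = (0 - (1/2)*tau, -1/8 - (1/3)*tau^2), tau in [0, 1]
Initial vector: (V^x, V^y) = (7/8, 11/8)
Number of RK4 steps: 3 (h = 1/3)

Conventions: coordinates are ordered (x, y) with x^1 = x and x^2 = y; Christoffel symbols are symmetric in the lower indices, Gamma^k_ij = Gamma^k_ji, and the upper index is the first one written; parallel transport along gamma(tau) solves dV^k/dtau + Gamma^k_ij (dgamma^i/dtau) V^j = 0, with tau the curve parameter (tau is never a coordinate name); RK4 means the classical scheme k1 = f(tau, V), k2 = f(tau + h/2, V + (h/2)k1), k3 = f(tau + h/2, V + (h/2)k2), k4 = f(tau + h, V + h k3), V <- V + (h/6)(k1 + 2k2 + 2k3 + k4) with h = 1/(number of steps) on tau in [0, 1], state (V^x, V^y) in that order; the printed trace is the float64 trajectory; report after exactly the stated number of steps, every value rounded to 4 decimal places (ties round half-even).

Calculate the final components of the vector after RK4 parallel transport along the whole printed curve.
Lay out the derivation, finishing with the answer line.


gamma'(tau) = (-1/2, -(2/3)*tau); f(tau, V)^k = -Gamma^k_ij(gamma(tau)) gamma'^i(tau) V^j; h = 1/3; intermediate values shown to 6 dp
curve data and Christoffel symbols at the stage parameters:
  tau = 0.000000: gamma = (0.000000, -0.125000), gamma' = (-0.500000, 0.000000); Gamma_xxx = 0.000000, Gamma_xxy = 0.000000, Gamma_xyy = 0.000000, Gamma_yxx = 0.000000, Gamma_yxy = 0.000000, Gamma_yyy = 0.000000
  tau = 0.166667: gamma = (-0.083333, -0.134259), gamma' = (-0.500000, -0.111111); Gamma_xxx = 0.000000, Gamma_xxy = 0.000000, Gamma_xyy = 0.000000, Gamma_yxx = 0.000000, Gamma_yxy = 0.000000, Gamma_yyy = 0.000000
  tau = 0.333333: gamma = (-0.166667, -0.162037), gamma' = (-0.500000, -0.222222); Gamma_xxx = 0.000000, Gamma_xxy = 0.000000, Gamma_xyy = 0.000000, Gamma_yxx = 0.000000, Gamma_yxy = 0.000000, Gamma_yyy = 0.000000
  tau = 0.500000: gamma = (-0.250000, -0.208333), gamma' = (-0.500000, -0.333333); Gamma_xxx = 0.000000, Gamma_xxy = 0.000000, Gamma_xyy = 0.000000, Gamma_yxx = 0.000000, Gamma_yxy = 0.000000, Gamma_yyy = 0.000000
  tau = 0.666667: gamma = (-0.333333, -0.273148), gamma' = (-0.500000, -0.444444); Gamma_xxx = 0.000000, Gamma_xxy = 0.000000, Gamma_xyy = 0.000000, Gamma_yxx = 0.000000, Gamma_yxy = 0.000000, Gamma_yyy = 0.000000
  tau = 0.833333: gamma = (-0.416667, -0.356481), gamma' = (-0.500000, -0.555556); Gamma_xxx = 0.000000, Gamma_xxy = 0.000000, Gamma_xyy = 0.000000, Gamma_yxx = 0.000000, Gamma_yxy = 0.000000, Gamma_yyy = 0.000000
  tau = 1.000000: gamma = (-0.500000, -0.458333), gamma' = (-0.500000, -0.666667); Gamma_xxx = 0.000000, Gamma_xxy = 0.000000, Gamma_xyy = 0.000000, Gamma_yxx = 0.000000, Gamma_yxy = 0.000000, Gamma_yyy = 0.000000
step 0: V^x = 0.8750, V^y = 1.3750
step 1: k1 = (0.000000, 0.000000), k2 = (0.000000, 0.000000), k3 = (0.000000, 0.000000), k4 = (0.000000, 0.000000); V <- V + (h/6)(k1 + 2k2 + 2k3 + k4): V^x = 0.8750, V^y = 1.3750
step 2: k1 = (0.000000, 0.000000), k2 = (0.000000, 0.000000), k3 = (0.000000, 0.000000), k4 = (0.000000, 0.000000); V <- V + (h/6)(k1 + 2k2 + 2k3 + k4): V^x = 0.8750, V^y = 1.3750
step 3: k1 = (0.000000, 0.000000), k2 = (0.000000, 0.000000), k3 = (0.000000, 0.000000), k4 = (0.000000, 0.000000); V <- V + (h/6)(k1 + 2k2 + 2k3 + k4): V^x = 0.8750, V^y = 1.3750

Answer: V^x = 0.8750, V^y = 1.3750


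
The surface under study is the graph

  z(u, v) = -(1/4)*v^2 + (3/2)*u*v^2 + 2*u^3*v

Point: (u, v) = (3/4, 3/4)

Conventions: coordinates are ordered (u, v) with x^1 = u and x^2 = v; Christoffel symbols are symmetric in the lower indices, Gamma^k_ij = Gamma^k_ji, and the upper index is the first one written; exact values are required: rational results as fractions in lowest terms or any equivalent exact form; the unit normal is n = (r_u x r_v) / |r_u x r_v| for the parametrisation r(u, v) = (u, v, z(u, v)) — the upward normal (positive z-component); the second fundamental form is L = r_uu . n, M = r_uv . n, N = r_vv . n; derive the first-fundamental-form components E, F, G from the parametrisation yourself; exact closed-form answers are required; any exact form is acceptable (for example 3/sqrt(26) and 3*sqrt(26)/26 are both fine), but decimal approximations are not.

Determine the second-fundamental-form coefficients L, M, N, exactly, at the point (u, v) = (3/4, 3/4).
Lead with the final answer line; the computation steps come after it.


Answer: L = 216*sqrt(17449)/17449, M = 180*sqrt(17449)/17449, N = 56*sqrt(17449)/17449

z_u = 27/8, z_v = 69/32, z_uu = 27/4, z_uv = 45/8, z_vv = 7/4
E = 793/64, F = 1863/256, G = 5785/1024; answer radicand W^2 = 17449/1024
unnormalised second-form numerators: l = 27/4, m = 45/8, n = 7/4; L = l/sqrt(17449/1024), and similarly M = m/sqrt(W^2), N = n/sqrt(W^2)


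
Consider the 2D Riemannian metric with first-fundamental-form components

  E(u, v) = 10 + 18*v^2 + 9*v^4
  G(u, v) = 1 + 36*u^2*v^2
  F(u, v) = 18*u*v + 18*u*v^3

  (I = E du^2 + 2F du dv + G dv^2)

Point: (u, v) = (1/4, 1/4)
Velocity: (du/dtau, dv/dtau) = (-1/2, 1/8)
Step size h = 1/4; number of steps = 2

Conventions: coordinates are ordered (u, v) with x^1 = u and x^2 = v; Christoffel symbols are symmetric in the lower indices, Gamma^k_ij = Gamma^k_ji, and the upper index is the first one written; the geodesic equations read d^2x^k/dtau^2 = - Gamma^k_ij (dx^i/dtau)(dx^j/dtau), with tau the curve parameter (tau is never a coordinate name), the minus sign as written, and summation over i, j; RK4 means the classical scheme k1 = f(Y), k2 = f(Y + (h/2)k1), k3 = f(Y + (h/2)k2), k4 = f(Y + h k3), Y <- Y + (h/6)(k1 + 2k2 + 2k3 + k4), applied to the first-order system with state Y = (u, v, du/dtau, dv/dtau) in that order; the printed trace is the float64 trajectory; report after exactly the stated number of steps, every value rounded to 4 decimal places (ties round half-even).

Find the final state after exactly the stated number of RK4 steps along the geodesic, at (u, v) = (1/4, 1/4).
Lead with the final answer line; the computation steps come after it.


Answer: u = 0.0065, v = 0.3130, du/dtau = -0.4726, dv/dtau = 0.1267

f(Y) = (du/dtau, dv/dtau, -Gamma^u_ij Y'^i Y'^j, -Gamma^v_ij Y'^i Y'^j) with the Gammas evaluated at the stage position; h = 0.250000; intermediate values shown to 6 dp
step 0: u = 0.2500, v = 0.2500, du/dtau = -0.5000, dv/dtau = 0.1250
step 1:
  k1: at (u, v) = (0.250000, 0.250000), (du/dtau, dv/dtau) = (-0.500000, 0.125000); Gamma_uuu = 0.000000, Gamma_uuv = 0.423090, Gamma_uvv = 0.423090, Gamma_vuu = 0.000000, Gamma_vuv = 0.049775, Gamma_vvv = 0.049775; k1 = (-0.500000, 0.125000, 0.046275, 0.005444)
  k2: at (u, v) = (0.187500, 0.265625), (du/dtau, dv/dtau) = (-0.494216, 0.125681); Gamma_uuu = 0.000000, Gamma_uuv = 0.448838, Gamma_uvv = 0.316827, Gamma_vuu = 0.000000, Gamma_vuv = 0.041762, Gamma_vvv = 0.029479; k2 = (-0.494216, 0.125681, 0.050753, 0.004722)
  k3: at (u, v) = (0.188223, 0.265710), (du/dtau, dv/dtau) = (-0.493656, 0.125590); Gamma_uuu = 0.000000, Gamma_uuv = 0.448937, Gamma_uvv = 0.318017, Gamma_vuu = 0.000000, Gamma_vuv = 0.041944, Gamma_vvv = 0.029712; k3 = (-0.493656, 0.125590, 0.050651, 0.004732)
  k4: at (u, v) = (0.126586, 0.281398), (du/dtau, dv/dtau) = (-0.487337, 0.126183); Gamma_uuu = 0.000000, Gamma_uuv = 0.474194, Gamma_uvv = 0.213315, Gamma_vuu = 0.000000, Gamma_vuv = 0.031304, Gamma_vvv = 0.014082; k4 = (-0.487337, 0.126183, 0.054923, 0.003626)
  Y <- Y + (h/6)(k1 + 2k2 + 2k3 + k4): u = 0.1265, v = 0.2814, du/dtau = -0.4873, dv/dtau = 0.1262
step 2:
  k1: at (u, v) = (0.126538, 0.281405), (du/dtau, dv/dtau) = (-0.487333, 0.126166); Gamma_uuu = 0.000000, Gamma_uuv = 0.474207, Gamma_uvv = 0.213235, Gamma_vuu = 0.000000, Gamma_vuv = 0.031294, Gamma_vvv = 0.014072; k1 = (-0.487333, 0.126166, 0.054919, 0.003624)
  k2: at (u, v) = (0.065622, 0.297176), (du/dtau, dv/dtau) = (-0.480468, 0.126619); Gamma_uuu = 0.000000, Gamma_uuv = 0.498698, Gamma_uvv = 0.110121, Gamma_vuu = 0.000000, Gamma_vuv = 0.017872, Gamma_vvv = 0.003946; k2 = (-0.480468, 0.126619, 0.058912, 0.002111)
  k3: at (u, v) = (0.066480, 0.297233), (du/dtau, dv/dtau) = (-0.479969, 0.126430); Gamma_uuu = 0.000000, Gamma_uuv = 0.498765, Gamma_uvv = 0.111555, Gamma_vuu = 0.000000, Gamma_vuv = 0.018111, Gamma_vvv = 0.004051; k3 = (-0.479969, 0.126430, 0.058749, 0.002133)
  k4: at (u, v) = (0.006546, 0.313013), (du/dtau, dv/dtau) = (-0.472646, 0.126699); Gamma_uuu = 0.000000, Gamma_uuv = 0.522041, Gamma_uvv = 0.010918, Gamma_vuu = 0.000000, Gamma_vuv = 0.001948, Gamma_vvv = 0.000041; k4 = (-0.472646, 0.126699, 0.062348, 0.000233)
  Y <- Y + (h/6)(k1 + 2k2 + 2k3 + k4): u = 0.0065, v = 0.3130, du/dtau = -0.4726, dv/dtau = 0.1267


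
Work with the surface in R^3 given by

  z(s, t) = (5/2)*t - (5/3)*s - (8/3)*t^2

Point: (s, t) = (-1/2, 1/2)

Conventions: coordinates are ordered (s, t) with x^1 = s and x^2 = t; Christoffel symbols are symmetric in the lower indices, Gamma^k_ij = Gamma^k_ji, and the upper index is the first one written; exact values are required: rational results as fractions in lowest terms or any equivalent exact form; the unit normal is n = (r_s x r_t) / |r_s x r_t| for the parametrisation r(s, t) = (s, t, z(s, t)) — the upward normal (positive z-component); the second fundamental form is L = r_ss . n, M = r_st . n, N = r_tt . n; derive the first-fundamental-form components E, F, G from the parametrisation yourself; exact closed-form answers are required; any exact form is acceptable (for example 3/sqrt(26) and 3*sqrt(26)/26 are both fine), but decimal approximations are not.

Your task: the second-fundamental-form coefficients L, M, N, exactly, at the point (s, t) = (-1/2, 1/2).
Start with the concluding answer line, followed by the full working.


Answer: L = 0, M = 0, N = -32*sqrt(137)/137

z_s = -5/3, z_t = -1/6, z_ss = 0, z_st = 0, z_tt = -16/3
E = 34/9, F = 5/18, G = 37/36; answer radicand W^2 = 137/36
unnormalised second-form numerators: l = 0, m = 0, n = -16/3; L = l/sqrt(137/36), and similarly M = m/sqrt(W^2), N = n/sqrt(W^2)


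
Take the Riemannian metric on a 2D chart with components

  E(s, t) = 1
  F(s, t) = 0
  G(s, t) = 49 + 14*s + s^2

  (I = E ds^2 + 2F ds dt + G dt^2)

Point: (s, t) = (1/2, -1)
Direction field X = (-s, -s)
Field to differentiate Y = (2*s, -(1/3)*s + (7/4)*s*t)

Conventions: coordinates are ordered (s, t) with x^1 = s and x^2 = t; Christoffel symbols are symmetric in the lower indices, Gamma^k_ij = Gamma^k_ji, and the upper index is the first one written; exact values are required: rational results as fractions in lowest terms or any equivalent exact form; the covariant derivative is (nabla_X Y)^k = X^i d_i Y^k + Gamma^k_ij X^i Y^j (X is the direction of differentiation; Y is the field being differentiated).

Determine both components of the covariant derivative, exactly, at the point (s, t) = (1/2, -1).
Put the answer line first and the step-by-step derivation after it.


Answer: (nabla_X Y)^s = -157/32, (nabla_X Y)^t = 437/720

E = 1, F = 0, G = 225/4 at the point
E_s = 0, E_t = 0, F_s = 0, F_t = 0, G_s = 15, G_t = 0
EG - F^2 = 225/4;  g^inv = (4/225) * [[225/4, 0], [0, 1]]
first-kind symbols [ij,l] = (1/2)(d_i g_jl + d_j g_il - d_l g_ij): [ss,s] = E_s/2 = 0, [ss,t] = F_s - E_t/2 = 0, [st,s] = E_t/2 = 0, [st,t] = G_s/2 = 15/2, [tt,s] = F_t - G_s/2 = -15/2, [tt,t] = G_t/2 = 0
Gamma^s_ij = (G*[ij,s] - F*[ij,t])/(EG - F^2), Gamma^t_ij = (E*[ij,t] - F*[ij,s])/(EG - F^2)
Gamma_sss = 0, Gamma_sst = 0, Gamma_stt = -15/2, Gamma_tss = 0, Gamma_tst = 2/15, Gamma_ttt = 0
X = (-1/2, -1/2), Y = (1, -25/24) at the point


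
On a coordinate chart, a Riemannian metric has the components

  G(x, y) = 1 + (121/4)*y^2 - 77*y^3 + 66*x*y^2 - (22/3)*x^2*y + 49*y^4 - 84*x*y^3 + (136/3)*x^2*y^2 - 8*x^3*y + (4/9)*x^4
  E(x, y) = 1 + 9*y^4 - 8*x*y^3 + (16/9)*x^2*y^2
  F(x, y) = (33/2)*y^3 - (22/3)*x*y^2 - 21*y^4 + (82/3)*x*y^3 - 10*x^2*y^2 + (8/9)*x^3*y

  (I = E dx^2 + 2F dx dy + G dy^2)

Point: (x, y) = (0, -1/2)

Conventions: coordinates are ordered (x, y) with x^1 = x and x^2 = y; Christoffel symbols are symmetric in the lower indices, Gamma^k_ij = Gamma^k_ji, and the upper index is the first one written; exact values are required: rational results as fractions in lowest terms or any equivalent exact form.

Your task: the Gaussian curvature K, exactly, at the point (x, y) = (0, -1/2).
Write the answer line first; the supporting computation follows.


Answer: K = -512/365403

E = 25/16, F = -27/8, G = 85/4, EG - F^2 = 349/16 at the point
E_x = 1, E_y = -9/2, F_x = -21/4, F_y = 183/8, G_x = 27, G_y = -225/2
E_yy = 27, F_xy = 167/6, G_xx = 30
Compute both Brioschi determinants and normalise by (EG - F^2)^2.
M1 = [[-E_yy/2 + F_xy - G_xx/2, E_x/2, F_x - E_y/2], [F_y - G_x/2, E, F], [G_y/2, F, G]] = [[-2/3, 1/2, -3], [75/8, 25/16, -27/8], [-225/4, -27/8, 85/4]]; det M1 = -9023/48
M2 = [[0, E_y/2, G_x/2], [E_y/2, E, F], [G_x/2, F, G]] = [[0, -9/4, 27/2], [-9/4, 25/16, -27/8], [27/2, -27/8, 85/4]]; det M2 = -2997/16
det M1 - det M2 = -2/3; K = -2/3 / (349/16)^2 = -512/365403


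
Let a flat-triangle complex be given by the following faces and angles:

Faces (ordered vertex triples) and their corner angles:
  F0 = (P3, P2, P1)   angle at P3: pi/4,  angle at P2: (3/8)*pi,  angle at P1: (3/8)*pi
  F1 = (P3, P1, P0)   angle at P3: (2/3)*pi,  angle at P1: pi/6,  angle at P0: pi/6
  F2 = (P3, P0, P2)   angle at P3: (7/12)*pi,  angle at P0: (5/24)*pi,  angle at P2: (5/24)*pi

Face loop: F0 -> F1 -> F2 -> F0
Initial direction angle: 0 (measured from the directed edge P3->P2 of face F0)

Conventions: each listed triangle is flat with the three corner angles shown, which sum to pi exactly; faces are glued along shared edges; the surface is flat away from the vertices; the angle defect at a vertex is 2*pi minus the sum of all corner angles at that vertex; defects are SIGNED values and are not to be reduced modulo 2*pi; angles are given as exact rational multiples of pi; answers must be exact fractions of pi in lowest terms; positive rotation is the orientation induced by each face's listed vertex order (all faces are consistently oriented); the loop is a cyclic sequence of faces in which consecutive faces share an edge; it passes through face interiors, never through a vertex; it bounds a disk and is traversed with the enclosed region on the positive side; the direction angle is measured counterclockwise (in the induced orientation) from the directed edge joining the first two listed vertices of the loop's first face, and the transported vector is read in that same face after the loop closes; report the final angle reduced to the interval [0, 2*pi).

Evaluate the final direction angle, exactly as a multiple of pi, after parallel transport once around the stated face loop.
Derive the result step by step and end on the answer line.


enclosed vertex P3: corner angles sum to (3/2)*pi, defect = 2*pi - (3/2)*pi = pi/2
adding the enclosed defects to the starting angle (mod 2*pi, induced orientation) gives the holonomy
final angle = 0 + pi/2 = pi/2 (mod 2*pi)

Answer: final direction angle = pi/2


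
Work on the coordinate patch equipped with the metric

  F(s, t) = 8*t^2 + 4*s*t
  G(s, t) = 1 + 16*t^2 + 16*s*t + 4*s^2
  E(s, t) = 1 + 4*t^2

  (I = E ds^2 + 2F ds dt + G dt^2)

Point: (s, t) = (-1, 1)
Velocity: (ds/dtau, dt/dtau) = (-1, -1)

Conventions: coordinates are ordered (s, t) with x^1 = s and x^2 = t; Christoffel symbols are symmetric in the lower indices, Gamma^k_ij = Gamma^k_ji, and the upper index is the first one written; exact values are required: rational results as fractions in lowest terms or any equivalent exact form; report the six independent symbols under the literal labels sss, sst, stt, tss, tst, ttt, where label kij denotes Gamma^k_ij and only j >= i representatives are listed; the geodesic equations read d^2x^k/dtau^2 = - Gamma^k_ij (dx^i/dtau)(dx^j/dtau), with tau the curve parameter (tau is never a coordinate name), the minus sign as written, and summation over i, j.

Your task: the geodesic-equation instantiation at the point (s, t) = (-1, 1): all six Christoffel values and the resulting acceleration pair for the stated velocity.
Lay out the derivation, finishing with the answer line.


E = 5, F = 4, G = 5 at the point
E_s = 0, E_t = 8, F_s = 4, F_t = 12, G_s = 8, G_t = 16
EG - F^2 = 9;  g^inv = (1/9) * [[5, -4], [-4, 5]]
first-kind symbols [ij,l] = (1/2)(d_i g_jl + d_j g_il - d_l g_ij): [ss,s] = E_s/2 = 0, [ss,t] = F_s - E_t/2 = 0, [st,s] = E_t/2 = 4, [st,t] = G_s/2 = 4, [tt,s] = F_t - G_s/2 = 8, [tt,t] = G_t/2 = 8
Gamma^s_ij = (G*[ij,s] - F*[ij,t])/(EG - F^2), Gamma^t_ij = (E*[ij,t] - F*[ij,s])/(EG - F^2)
Gamma_sss = 0, Gamma_sst = 4/9, Gamma_stt = 8/9, Gamma_tss = 0, Gamma_tst = 4/9, Gamma_ttt = 8/9
d^2s/dtau^2 = -(Gamma_sss*(-1)^2 + 2*Gamma_sst*(-1)*(-1) + Gamma_stt*(-1)^2) = -16/9
d^2t/dtau^2 = -(Gamma_tss*(-1)^2 + 2*Gamma_tst*(-1)*(-1) + Gamma_ttt*(-1)^2) = -16/9

Answer: Gamma_sss = 0, Gamma_sst = 4/9, Gamma_stt = 8/9, Gamma_tss = 0, Gamma_tst = 4/9, Gamma_ttt = 8/9; accelerations (d^2s/dtau^2, d^2t/dtau^2) = (-16/9, -16/9)


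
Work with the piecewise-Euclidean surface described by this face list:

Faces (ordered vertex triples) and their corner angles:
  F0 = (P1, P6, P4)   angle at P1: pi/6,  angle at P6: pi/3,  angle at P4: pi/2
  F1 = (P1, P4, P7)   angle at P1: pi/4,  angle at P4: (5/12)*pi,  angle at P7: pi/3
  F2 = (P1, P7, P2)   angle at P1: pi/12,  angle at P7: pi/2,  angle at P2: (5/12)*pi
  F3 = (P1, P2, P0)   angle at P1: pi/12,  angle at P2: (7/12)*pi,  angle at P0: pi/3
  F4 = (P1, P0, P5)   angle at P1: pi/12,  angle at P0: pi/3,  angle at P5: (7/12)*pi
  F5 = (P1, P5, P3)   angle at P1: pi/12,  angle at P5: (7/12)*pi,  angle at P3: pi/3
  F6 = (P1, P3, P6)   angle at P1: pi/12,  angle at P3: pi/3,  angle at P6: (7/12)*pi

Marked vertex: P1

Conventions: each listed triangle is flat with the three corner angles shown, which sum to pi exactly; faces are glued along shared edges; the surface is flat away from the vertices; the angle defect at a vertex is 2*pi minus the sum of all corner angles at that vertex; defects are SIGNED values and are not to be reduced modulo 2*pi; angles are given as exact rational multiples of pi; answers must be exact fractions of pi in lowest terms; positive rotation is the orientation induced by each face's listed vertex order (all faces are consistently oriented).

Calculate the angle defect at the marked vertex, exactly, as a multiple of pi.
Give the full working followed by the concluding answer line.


Sum of corner angles at P1: (5/6)*pi
defect = 2*pi - (5/6)*pi

Answer: defect(P1) = (7/6)*pi


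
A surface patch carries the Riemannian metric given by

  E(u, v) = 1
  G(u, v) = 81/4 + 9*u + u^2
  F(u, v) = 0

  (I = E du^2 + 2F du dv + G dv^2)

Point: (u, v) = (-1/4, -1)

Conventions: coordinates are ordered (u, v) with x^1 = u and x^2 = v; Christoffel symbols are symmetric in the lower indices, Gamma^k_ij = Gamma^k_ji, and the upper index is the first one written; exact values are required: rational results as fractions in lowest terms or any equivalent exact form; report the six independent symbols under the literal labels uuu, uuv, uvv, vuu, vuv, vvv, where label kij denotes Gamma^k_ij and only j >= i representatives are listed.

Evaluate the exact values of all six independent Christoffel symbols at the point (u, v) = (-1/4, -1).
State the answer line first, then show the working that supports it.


Answer: Gamma_uuu = 0, Gamma_uuv = 0, Gamma_uvv = -17/4, Gamma_vuu = 0, Gamma_vuv = 4/17, Gamma_vvv = 0

E = 1, F = 0, G = 289/16 at the point
E_u = 0, E_v = 0, F_u = 0, F_v = 0, G_u = 17/2, G_v = 0
EG - F^2 = 289/16;  g^inv = (16/289) * [[289/16, 0], [0, 1]]
first-kind symbols [ij,l] = (1/2)(d_i g_jl + d_j g_il - d_l g_ij): [uu,u] = E_u/2 = 0, [uu,v] = F_u - E_v/2 = 0, [uv,u] = E_v/2 = 0, [uv,v] = G_u/2 = 17/4, [vv,u] = F_v - G_u/2 = -17/4, [vv,v] = G_v/2 = 0
Gamma^u_ij = (G*[ij,u] - F*[ij,v])/(EG - F^2), Gamma^v_ij = (E*[ij,v] - F*[ij,u])/(EG - F^2)


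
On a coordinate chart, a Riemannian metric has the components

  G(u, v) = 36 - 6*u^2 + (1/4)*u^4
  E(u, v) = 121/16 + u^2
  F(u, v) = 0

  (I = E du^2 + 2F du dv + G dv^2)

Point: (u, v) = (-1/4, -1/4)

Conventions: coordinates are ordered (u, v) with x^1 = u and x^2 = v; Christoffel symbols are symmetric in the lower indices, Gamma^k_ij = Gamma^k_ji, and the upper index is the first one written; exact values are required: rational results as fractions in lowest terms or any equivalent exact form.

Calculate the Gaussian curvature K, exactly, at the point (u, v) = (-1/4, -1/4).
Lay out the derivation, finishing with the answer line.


E = 61/8, F = 0, G = 36481/1024, EG - F^2 = 2225341/8192 at the point
E_u = -1/2, E_v = 0, F_u = 0, F_v = 0, G_u = 191/64, G_v = 0
E_vv = 0, F_uv = 0, G_uu = -189/16
By Brioschi, K is (det M1 - det M2) divided by (EG - F^2) squared.
M1 = [[-E_vv/2 + F_uv - G_uu/2, E_u/2, F_u - E_v/2], [F_v - G_u/2, E, F], [G_v/2, F, G]] = [[189/32, -1/4, 0], [-191/128, 61/8, 0], [0, 0, 36481/1024]]; det M1 = 834211027/524288
M2 = [[0, E_v/2, G_u/2], [E_v/2, E, F], [G_u/2, F, G]] = [[0, 0, 191/128], [0, 61/8, 0], [191/128, 0, 36481/1024]]; det M2 = -2225341/131072
det M1 - det M2 = 843112391/524288; K = 843112391/524288 / (2225341/8192)^2 = 15488/710711

Answer: K = 15488/710711


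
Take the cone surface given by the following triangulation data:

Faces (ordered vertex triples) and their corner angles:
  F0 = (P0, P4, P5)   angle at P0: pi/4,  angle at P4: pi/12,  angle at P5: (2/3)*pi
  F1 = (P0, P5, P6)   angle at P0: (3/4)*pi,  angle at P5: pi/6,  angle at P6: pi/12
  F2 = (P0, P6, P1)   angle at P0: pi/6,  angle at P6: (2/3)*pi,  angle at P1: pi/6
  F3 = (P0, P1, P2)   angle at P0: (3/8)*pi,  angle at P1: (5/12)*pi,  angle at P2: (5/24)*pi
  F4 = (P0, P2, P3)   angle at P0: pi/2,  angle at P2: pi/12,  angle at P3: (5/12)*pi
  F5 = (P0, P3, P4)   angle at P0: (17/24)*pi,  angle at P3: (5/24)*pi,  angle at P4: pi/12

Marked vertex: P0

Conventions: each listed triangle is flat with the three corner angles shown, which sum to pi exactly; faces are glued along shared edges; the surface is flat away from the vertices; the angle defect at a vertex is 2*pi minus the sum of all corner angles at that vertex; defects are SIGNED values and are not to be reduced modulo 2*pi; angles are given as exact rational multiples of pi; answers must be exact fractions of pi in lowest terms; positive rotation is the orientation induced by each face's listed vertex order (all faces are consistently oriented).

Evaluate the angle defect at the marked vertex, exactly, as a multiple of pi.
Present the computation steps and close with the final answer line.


Sum of corner angles at P0: (11/4)*pi
defect = 2*pi - (11/4)*pi

Answer: defect(P0) = (-3/4)*pi


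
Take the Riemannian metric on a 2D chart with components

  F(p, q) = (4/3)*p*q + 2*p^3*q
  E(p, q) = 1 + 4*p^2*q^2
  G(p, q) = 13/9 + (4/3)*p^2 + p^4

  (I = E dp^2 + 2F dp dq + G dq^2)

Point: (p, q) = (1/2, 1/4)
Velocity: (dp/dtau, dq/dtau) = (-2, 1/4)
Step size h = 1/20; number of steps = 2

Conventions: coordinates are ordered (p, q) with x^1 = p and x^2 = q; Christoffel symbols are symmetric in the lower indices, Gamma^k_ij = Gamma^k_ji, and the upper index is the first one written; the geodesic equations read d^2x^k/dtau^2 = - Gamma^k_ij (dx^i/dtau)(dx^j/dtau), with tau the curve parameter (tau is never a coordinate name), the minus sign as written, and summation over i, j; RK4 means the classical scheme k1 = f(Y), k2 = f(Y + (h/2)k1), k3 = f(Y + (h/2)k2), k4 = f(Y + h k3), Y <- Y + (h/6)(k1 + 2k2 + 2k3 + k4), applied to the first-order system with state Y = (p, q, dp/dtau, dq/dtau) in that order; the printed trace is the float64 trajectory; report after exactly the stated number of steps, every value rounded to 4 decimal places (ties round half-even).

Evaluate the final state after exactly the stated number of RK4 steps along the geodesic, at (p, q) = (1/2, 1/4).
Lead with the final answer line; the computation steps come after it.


Answer: p = 0.2992, q = 0.2720, dp/dtau = -2.0165, dq/dtau = 0.1833

f(Y) = (dp/dtau, dq/dtau, -Gamma^p_ij Y'^i Y'^j, -Gamma^q_ij Y'^i Y'^j) with the Gammas evaluated at the stage position; h = 0.050000; intermediate values shown to 6 dp
step 0: p = 0.5000, q = 0.2500, dp/dtau = -2.0000, dq/dtau = 0.2500
step 1:
  k1: at (p, q) = (0.500000, 0.250000), (dp/dtau, dq/dtau) = (-2.000000, 0.250000); Gamma_ppp = 0.065693, Gamma_ppq = 0.131387, Gamma_pqq = 0.000000, Gamma_qpp = 0.240876, Gamma_qpq = 0.481752, Gamma_qqq = 0.000000; k1 = (-2.000000, 0.250000, -0.131387, -0.481752)
  k2: at (p, q) = (0.450000, 0.256250), (dp/dtau, dq/dtau) = (-2.003285, 0.237956); Gamma_ppp = 0.065350, Gamma_ppq = 0.114762, Gamma_pqq = 0.000000, Gamma_qpp = 0.246289, Gamma_qpq = 0.432508, Gamma_qqq = 0.000000; k2 = (-2.003285, 0.237956, -0.152849, -0.576047)
  k3: at (p, q) = (0.449918, 0.255949), (dp/dtau, dq/dtau) = (-2.003821, 0.235599); Gamma_ppp = 0.065195, Gamma_ppq = 0.114602, Gamma_pqq = 0.000000, Gamma_qpp = 0.246016, Gamma_qpq = 0.432457, Gamma_qqq = 0.000000; k3 = (-2.003821, 0.235599, -0.153570, -0.579503)
  k4: at (p, q) = (0.399809, 0.261780), (dp/dtau, dq/dtau) = (-2.007678, 0.221025); Gamma_ppp = 0.063461, Gamma_ppq = 0.096922, Gamma_pqq = 0.000000, Gamma_qpp = 0.250576, Gamma_qpq = 0.382697, Gamma_qqq = 0.000000; k4 = (-2.007678, 0.221025, -0.169779, -0.670372)
  Y <- Y + (h/6)(k1 + 2k2 + 2k3 + k4): p = 0.3998, q = 0.2618, dp/dtau = -2.0076, dq/dtau = 0.2211
step 2:
  k1: at (p, q) = (0.399818, 0.261818), (dp/dtau, dq/dtau) = (-2.007617, 0.221140); Gamma_ppp = 0.063480, Gamma_ppq = 0.096939, Gamma_pqq = 0.000000, Gamma_qpp = 0.250610, Gamma_qpq = 0.382703, Gamma_qqq = 0.000000; k1 = (-2.007617, 0.221140, -0.169782, -0.670278)
  k2: at (p, q) = (0.349627, 0.267346), (dp/dtau, dq/dtau) = (-2.011861, 0.204383); Gamma_ppp = 0.060312, Gamma_ppq = 0.078875, Gamma_pqq = 0.000000, Gamma_qpp = 0.254521, Gamma_qpq = 0.332854, Gamma_qqq = 0.000000; k2 = (-2.011861, 0.204383, -0.179255, -0.756461)
  k3: at (p, q) = (0.349521, 0.266927), (dp/dtau, dq/dtau) = (-2.012098, 0.202228); Gamma_ppp = 0.060114, Gamma_ppq = 0.078715, Gamma_pqq = 0.000000, Gamma_qpp = 0.254136, Gamma_qpq = 0.332772, Gamma_qqq = 0.000000; k3 = (-2.012098, 0.202228, -0.179316, -0.758067)
  k4: at (p, q) = (0.299213, 0.271929), (dp/dtau, dq/dtau) = (-2.016583, 0.183236); Gamma_ppp = 0.055372, Gamma_ppq = 0.060928, Gamma_pqq = 0.000000, Gamma_qpp = 0.257311, Gamma_qpq = 0.283128, Gamma_qqq = 0.000000; k4 = (-2.016583, 0.183236, -0.180149, -0.837144)
  Y <- Y + (h/6)(k1 + 2k2 + 2k3 + k4): p = 0.2992, q = 0.2720, dp/dtau = -2.0165, dq/dtau = 0.1833
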